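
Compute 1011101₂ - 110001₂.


Align and subtract column by column (LSB to MSB, borrowing when needed):
  1011101
- 0110001
  -------
  col 0: (1 - 0 borrow-in) - 1 → 1 - 1 = 0, borrow out 0
  col 1: (0 - 0 borrow-in) - 0 → 0 - 0 = 0, borrow out 0
  col 2: (1 - 0 borrow-in) - 0 → 1 - 0 = 1, borrow out 0
  col 3: (1 - 0 borrow-in) - 0 → 1 - 0 = 1, borrow out 0
  col 4: (1 - 0 borrow-in) - 1 → 1 - 1 = 0, borrow out 0
  col 5: (0 - 0 borrow-in) - 1 → borrow from next column: (0+2) - 1 = 1, borrow out 1
  col 6: (1 - 1 borrow-in) - 0 → 0 - 0 = 0, borrow out 0
Reading bits MSB→LSB: 0101100
Strip leading zeros: 101100
= 101100


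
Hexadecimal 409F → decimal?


Positional values:
Position 0: F × 16^0 = 15 × 1 = 15
Position 1: 9 × 16^1 = 9 × 16 = 144
Position 2: 0 × 16^2 = 0 × 256 = 0
Position 3: 4 × 16^3 = 4 × 4096 = 16384
Sum = 15 + 144 + 0 + 16384
= 16543


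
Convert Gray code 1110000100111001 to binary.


Gray code: 1110000100111001
MSB stays the same: 1
Each subsequent bit = prev_binary XOR current_gray:
  B[1] = 1 XOR 1 = 0
  B[2] = 0 XOR 1 = 1
  B[3] = 1 XOR 0 = 1
  B[4] = 1 XOR 0 = 1
  B[5] = 1 XOR 0 = 1
  B[6] = 1 XOR 0 = 1
  B[7] = 1 XOR 1 = 0
  B[8] = 0 XOR 0 = 0
  B[9] = 0 XOR 0 = 0
  B[10] = 0 XOR 1 = 1
  B[11] = 1 XOR 1 = 0
  B[12] = 0 XOR 1 = 1
  B[13] = 1 XOR 0 = 1
  B[14] = 1 XOR 0 = 1
  B[15] = 1 XOR 1 = 0
= 1011111000101110 (48686 decimal)


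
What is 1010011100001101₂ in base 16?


Group into 4-bit nibbles: 1010011100001101
  1010 = A
  0111 = 7
  0000 = 0
  1101 = D
= 0xA70D


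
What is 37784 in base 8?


Divide by 8 repeatedly:
37784 ÷ 8 = 4723 remainder 0
4723 ÷ 8 = 590 remainder 3
590 ÷ 8 = 73 remainder 6
73 ÷ 8 = 9 remainder 1
9 ÷ 8 = 1 remainder 1
1 ÷ 8 = 0 remainder 1
Reading remainders bottom-up:
= 0o111630


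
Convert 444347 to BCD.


Each digit → 4-bit binary:
  4 → 0100
  4 → 0100
  4 → 0100
  3 → 0011
  4 → 0100
  7 → 0111
= 0100 0100 0100 0011 0100 0111


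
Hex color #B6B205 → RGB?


Hex: #B6B205
R = B6₁₆ = 182
G = B2₁₆ = 178
B = 05₁₆ = 5
= RGB(182, 178, 5)


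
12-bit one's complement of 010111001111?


Original: 010111001111
Invert all bits:
  bit 0: 0 → 1
  bit 1: 1 → 0
  bit 2: 0 → 1
  bit 3: 1 → 0
  bit 4: 1 → 0
  bit 5: 1 → 0
  bit 6: 0 → 1
  bit 7: 0 → 1
  bit 8: 1 → 0
  bit 9: 1 → 0
  bit 10: 1 → 0
  bit 11: 1 → 0
= 101000110000


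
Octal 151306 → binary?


Each octal digit → 3 binary bits:
  1 = 001
  5 = 101
  1 = 001
  3 = 011
  0 = 000
  6 = 110
Concatenate: 001 101 001 011 000 110
= 001101001011000110


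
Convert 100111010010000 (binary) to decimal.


Positional values:
Bit 4: 1 × 2^4 = 16
Bit 7: 1 × 2^7 = 128
Bit 9: 1 × 2^9 = 512
Bit 10: 1 × 2^10 = 1024
Bit 11: 1 × 2^11 = 2048
Bit 14: 1 × 2^14 = 16384
Sum = 16 + 128 + 512 + 1024 + 2048 + 16384
= 20112


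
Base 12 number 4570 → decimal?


Positional values (base 12):
  0 × 12^0 = 0 × 1 = 0
  7 × 12^1 = 7 × 12 = 84
  5 × 12^2 = 5 × 144 = 720
  4 × 12^3 = 4 × 1728 = 6912
Sum = 0 + 84 + 720 + 6912
= 7716


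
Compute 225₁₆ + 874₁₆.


Align and add column by column (LSB to MSB, each column mod 16 with carry):
  0225
+ 0874
  ----
  col 0: 5(5) + 4(4) + 0 (carry in) = 9 → 9(9), carry out 0
  col 1: 2(2) + 7(7) + 0 (carry in) = 9 → 9(9), carry out 0
  col 2: 2(2) + 8(8) + 0 (carry in) = 10 → A(10), carry out 0
  col 3: 0(0) + 0(0) + 0 (carry in) = 0 → 0(0), carry out 0
Reading digits MSB→LSB: 0A99
Strip leading zeros: A99
= 0xA99


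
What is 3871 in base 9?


Divide by 9 repeatedly:
3871 ÷ 9 = 430 remainder 1
430 ÷ 9 = 47 remainder 7
47 ÷ 9 = 5 remainder 2
5 ÷ 9 = 0 remainder 5
Reading remainders bottom-up:
= 5271


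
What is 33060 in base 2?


Divide by 2 repeatedly:
33060 ÷ 2 = 16530 remainder 0
16530 ÷ 2 = 8265 remainder 0
8265 ÷ 2 = 4132 remainder 1
4132 ÷ 2 = 2066 remainder 0
2066 ÷ 2 = 1033 remainder 0
1033 ÷ 2 = 516 remainder 1
516 ÷ 2 = 258 remainder 0
258 ÷ 2 = 129 remainder 0
129 ÷ 2 = 64 remainder 1
64 ÷ 2 = 32 remainder 0
32 ÷ 2 = 16 remainder 0
16 ÷ 2 = 8 remainder 0
8 ÷ 2 = 4 remainder 0
4 ÷ 2 = 2 remainder 0
2 ÷ 2 = 1 remainder 0
1 ÷ 2 = 0 remainder 1
Reading remainders bottom-up:
= 1000000100100100


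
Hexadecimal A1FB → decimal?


Positional values:
Position 0: B × 16^0 = 11 × 1 = 11
Position 1: F × 16^1 = 15 × 16 = 240
Position 2: 1 × 16^2 = 1 × 256 = 256
Position 3: A × 16^3 = 10 × 4096 = 40960
Sum = 11 + 240 + 256 + 40960
= 41467


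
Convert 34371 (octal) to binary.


Each octal digit → 3 binary bits:
  3 = 011
  4 = 100
  3 = 011
  7 = 111
  1 = 001
Concatenate: 011 100 011 111 001
= 011100011111001


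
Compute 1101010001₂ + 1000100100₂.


Align and add column by column (LSB to MSB, carry propagating):
  01101010001
+ 01000100100
  -----------
  col 0: 1 + 0 + 0 (carry in) = 1 → bit 1, carry out 0
  col 1: 0 + 0 + 0 (carry in) = 0 → bit 0, carry out 0
  col 2: 0 + 1 + 0 (carry in) = 1 → bit 1, carry out 0
  col 3: 0 + 0 + 0 (carry in) = 0 → bit 0, carry out 0
  col 4: 1 + 0 + 0 (carry in) = 1 → bit 1, carry out 0
  col 5: 0 + 1 + 0 (carry in) = 1 → bit 1, carry out 0
  col 6: 1 + 0 + 0 (carry in) = 1 → bit 1, carry out 0
  col 7: 0 + 0 + 0 (carry in) = 0 → bit 0, carry out 0
  col 8: 1 + 0 + 0 (carry in) = 1 → bit 1, carry out 0
  col 9: 1 + 1 + 0 (carry in) = 2 → bit 0, carry out 1
  col 10: 0 + 0 + 1 (carry in) = 1 → bit 1, carry out 0
Reading bits MSB→LSB: 10101110101
Strip leading zeros: 10101110101
= 10101110101


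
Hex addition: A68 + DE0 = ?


Align and add column by column (LSB to MSB, each column mod 16 with carry):
  0A68
+ 0DE0
  ----
  col 0: 8(8) + 0(0) + 0 (carry in) = 8 → 8(8), carry out 0
  col 1: 6(6) + E(14) + 0 (carry in) = 20 → 4(4), carry out 1
  col 2: A(10) + D(13) + 1 (carry in) = 24 → 8(8), carry out 1
  col 3: 0(0) + 0(0) + 1 (carry in) = 1 → 1(1), carry out 0
Reading digits MSB→LSB: 1848
Strip leading zeros: 1848
= 0x1848


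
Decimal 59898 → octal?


Divide by 8 repeatedly:
59898 ÷ 8 = 7487 remainder 2
7487 ÷ 8 = 935 remainder 7
935 ÷ 8 = 116 remainder 7
116 ÷ 8 = 14 remainder 4
14 ÷ 8 = 1 remainder 6
1 ÷ 8 = 0 remainder 1
Reading remainders bottom-up:
= 0o164772


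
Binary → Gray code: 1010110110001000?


Binary: 1010110110001000
Gray code: G = B XOR (B >> 1)
B >> 1 = 0101011011000100
1010110110001000 XOR 0101011011000100:
  1 XOR 0 = 1
  0 XOR 1 = 1
  1 XOR 0 = 1
  0 XOR 1 = 1
  1 XOR 0 = 1
  1 XOR 1 = 0
  0 XOR 1 = 1
  1 XOR 0 = 1
  1 XOR 1 = 0
  0 XOR 1 = 1
  0 XOR 0 = 0
  0 XOR 0 = 0
  1 XOR 0 = 1
  0 XOR 1 = 1
  0 XOR 0 = 0
  0 XOR 0 = 0
= 1111101101001100


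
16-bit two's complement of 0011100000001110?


Original: 0011100000001110
Step 1 - Invert all bits: 1100011111110001
Step 2 - Add 1: 1100011111110001 + 1
= 1100011111110010 (represents -14350)


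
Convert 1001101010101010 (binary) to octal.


Group into 3-bit groups: 001001101010101010
  001 = 1
  001 = 1
  101 = 5
  010 = 2
  101 = 5
  010 = 2
= 0o115252


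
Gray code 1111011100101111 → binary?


Gray code: 1111011100101111
MSB stays the same: 1
Each subsequent bit = prev_binary XOR current_gray:
  B[1] = 1 XOR 1 = 0
  B[2] = 0 XOR 1 = 1
  B[3] = 1 XOR 1 = 0
  B[4] = 0 XOR 0 = 0
  B[5] = 0 XOR 1 = 1
  B[6] = 1 XOR 1 = 0
  B[7] = 0 XOR 1 = 1
  B[8] = 1 XOR 0 = 1
  B[9] = 1 XOR 0 = 1
  B[10] = 1 XOR 1 = 0
  B[11] = 0 XOR 0 = 0
  B[12] = 0 XOR 1 = 1
  B[13] = 1 XOR 1 = 0
  B[14] = 0 XOR 1 = 1
  B[15] = 1 XOR 1 = 0
= 1010010111001010 (42442 decimal)


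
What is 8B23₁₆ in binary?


Each hex digit → 4 binary bits:
  8 = 1000
  B = 1011
  2 = 0010
  3 = 0011
Concatenate: 1000 1011 0010 0011
= 1000101100100011


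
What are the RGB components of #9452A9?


Hex: #9452A9
R = 94₁₆ = 148
G = 52₁₆ = 82
B = A9₁₆ = 169
= RGB(148, 82, 169)


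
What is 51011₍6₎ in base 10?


Positional values (base 6):
  1 × 6^0 = 1 × 1 = 1
  1 × 6^1 = 1 × 6 = 6
  0 × 6^2 = 0 × 36 = 0
  1 × 6^3 = 1 × 216 = 216
  5 × 6^4 = 5 × 1296 = 6480
Sum = 1 + 6 + 0 + 216 + 6480
= 6703


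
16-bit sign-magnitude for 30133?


Sign bit: 0 (positive)
Magnitude: 30133 = 111010110110101
= 0111010110110101


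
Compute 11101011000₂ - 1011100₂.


Align and subtract column by column (LSB to MSB, borrowing when needed):
  11101011000
- 00001011100
  -----------
  col 0: (0 - 0 borrow-in) - 0 → 0 - 0 = 0, borrow out 0
  col 1: (0 - 0 borrow-in) - 0 → 0 - 0 = 0, borrow out 0
  col 2: (0 - 0 borrow-in) - 1 → borrow from next column: (0+2) - 1 = 1, borrow out 1
  col 3: (1 - 1 borrow-in) - 1 → borrow from next column: (0+2) - 1 = 1, borrow out 1
  col 4: (1 - 1 borrow-in) - 1 → borrow from next column: (0+2) - 1 = 1, borrow out 1
  col 5: (0 - 1 borrow-in) - 0 → borrow from next column: (-1+2) - 0 = 1, borrow out 1
  col 6: (1 - 1 borrow-in) - 1 → borrow from next column: (0+2) - 1 = 1, borrow out 1
  col 7: (0 - 1 borrow-in) - 0 → borrow from next column: (-1+2) - 0 = 1, borrow out 1
  col 8: (1 - 1 borrow-in) - 0 → 0 - 0 = 0, borrow out 0
  col 9: (1 - 0 borrow-in) - 0 → 1 - 0 = 1, borrow out 0
  col 10: (1 - 0 borrow-in) - 0 → 1 - 0 = 1, borrow out 0
Reading bits MSB→LSB: 11011111100
Strip leading zeros: 11011111100
= 11011111100


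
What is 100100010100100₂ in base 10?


Positional values:
Bit 2: 1 × 2^2 = 4
Bit 5: 1 × 2^5 = 32
Bit 7: 1 × 2^7 = 128
Bit 11: 1 × 2^11 = 2048
Bit 14: 1 × 2^14 = 16384
Sum = 4 + 32 + 128 + 2048 + 16384
= 18596


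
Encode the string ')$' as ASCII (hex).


String: ')$'  (2 characters)
Per-character ASCII lookup:
  ')': special character: ')' = 41 → 0x29
  '$': special character: '$' = 36 → 0x24
= 0x29 0x24


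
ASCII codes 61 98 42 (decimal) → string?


Codes (decimal): 61 98 42
Per-code ASCII lookup:
  61  (special character) → '='
  98  (range 97-122: lowercase, 98 - 97 = 1) → 'b'
  42  (special character) → '*'
= '=b*'


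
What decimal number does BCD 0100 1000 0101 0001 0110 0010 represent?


Each 4-bit group → digit:
  0100 → 4
  1000 → 8
  0101 → 5
  0001 → 1
  0110 → 6
  0010 → 2
= 485162


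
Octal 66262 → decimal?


Positional values:
Position 0: 2 × 8^0 = 2
Position 1: 6 × 8^1 = 48
Position 2: 2 × 8^2 = 128
Position 3: 6 × 8^3 = 3072
Position 4: 6 × 8^4 = 24576
Sum = 2 + 48 + 128 + 3072 + 24576
= 27826


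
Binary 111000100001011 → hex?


Group into 4-bit nibbles: 0111000100001011
  0111 = 7
  0001 = 1
  0000 = 0
  1011 = B
= 0x710B


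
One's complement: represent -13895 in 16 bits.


Original: 0011011001000111
Invert all bits:
  bit 0: 0 → 1
  bit 1: 0 → 1
  bit 2: 1 → 0
  bit 3: 1 → 0
  bit 4: 0 → 1
  bit 5: 1 → 0
  bit 6: 1 → 0
  bit 7: 0 → 1
  bit 8: 0 → 1
  bit 9: 1 → 0
  bit 10: 0 → 1
  bit 11: 0 → 1
  bit 12: 0 → 1
  bit 13: 1 → 0
  bit 14: 1 → 0
  bit 15: 1 → 0
= 1100100110111000


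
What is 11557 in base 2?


Divide by 2 repeatedly:
11557 ÷ 2 = 5778 remainder 1
5778 ÷ 2 = 2889 remainder 0
2889 ÷ 2 = 1444 remainder 1
1444 ÷ 2 = 722 remainder 0
722 ÷ 2 = 361 remainder 0
361 ÷ 2 = 180 remainder 1
180 ÷ 2 = 90 remainder 0
90 ÷ 2 = 45 remainder 0
45 ÷ 2 = 22 remainder 1
22 ÷ 2 = 11 remainder 0
11 ÷ 2 = 5 remainder 1
5 ÷ 2 = 2 remainder 1
2 ÷ 2 = 1 remainder 0
1 ÷ 2 = 0 remainder 1
Reading remainders bottom-up:
= 10110100100101


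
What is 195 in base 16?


Divide by 16 repeatedly:
195 ÷ 16 = 12 remainder 3 (3)
12 ÷ 16 = 0 remainder 12 (C)
Reading remainders bottom-up:
= 0xC3


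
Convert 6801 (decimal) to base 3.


Divide by 3 repeatedly:
6801 ÷ 3 = 2267 remainder 0
2267 ÷ 3 = 755 remainder 2
755 ÷ 3 = 251 remainder 2
251 ÷ 3 = 83 remainder 2
83 ÷ 3 = 27 remainder 2
27 ÷ 3 = 9 remainder 0
9 ÷ 3 = 3 remainder 0
3 ÷ 3 = 1 remainder 0
1 ÷ 3 = 0 remainder 1
Reading remainders bottom-up:
= 100022220


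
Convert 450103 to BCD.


Each digit → 4-bit binary:
  4 → 0100
  5 → 0101
  0 → 0000
  1 → 0001
  0 → 0000
  3 → 0011
= 0100 0101 0000 0001 0000 0011


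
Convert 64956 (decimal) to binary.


Divide by 2 repeatedly:
64956 ÷ 2 = 32478 remainder 0
32478 ÷ 2 = 16239 remainder 0
16239 ÷ 2 = 8119 remainder 1
8119 ÷ 2 = 4059 remainder 1
4059 ÷ 2 = 2029 remainder 1
2029 ÷ 2 = 1014 remainder 1
1014 ÷ 2 = 507 remainder 0
507 ÷ 2 = 253 remainder 1
253 ÷ 2 = 126 remainder 1
126 ÷ 2 = 63 remainder 0
63 ÷ 2 = 31 remainder 1
31 ÷ 2 = 15 remainder 1
15 ÷ 2 = 7 remainder 1
7 ÷ 2 = 3 remainder 1
3 ÷ 2 = 1 remainder 1
1 ÷ 2 = 0 remainder 1
Reading remainders bottom-up:
= 1111110110111100


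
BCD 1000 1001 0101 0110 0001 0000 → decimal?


Each 4-bit group → digit:
  1000 → 8
  1001 → 9
  0101 → 5
  0110 → 6
  0001 → 1
  0000 → 0
= 895610


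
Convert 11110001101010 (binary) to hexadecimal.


Group into 4-bit nibbles: 0011110001101010
  0011 = 3
  1100 = C
  0110 = 6
  1010 = A
= 0x3C6A


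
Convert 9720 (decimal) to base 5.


Divide by 5 repeatedly:
9720 ÷ 5 = 1944 remainder 0
1944 ÷ 5 = 388 remainder 4
388 ÷ 5 = 77 remainder 3
77 ÷ 5 = 15 remainder 2
15 ÷ 5 = 3 remainder 0
3 ÷ 5 = 0 remainder 3
Reading remainders bottom-up:
= 302340


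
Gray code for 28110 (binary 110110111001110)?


Binary: 110110111001110
Gray code: G = B XOR (B >> 1)
B >> 1 = 011011011100111
110110111001110 XOR 011011011100111:
  1 XOR 0 = 1
  1 XOR 1 = 0
  0 XOR 1 = 1
  1 XOR 0 = 1
  1 XOR 1 = 0
  0 XOR 1 = 1
  1 XOR 0 = 1
  1 XOR 1 = 0
  1 XOR 1 = 0
  0 XOR 1 = 1
  0 XOR 0 = 0
  1 XOR 0 = 1
  1 XOR 1 = 0
  1 XOR 1 = 0
  0 XOR 1 = 1
= 101101100101001


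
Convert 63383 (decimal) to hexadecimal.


Divide by 16 repeatedly:
63383 ÷ 16 = 3961 remainder 7 (7)
3961 ÷ 16 = 247 remainder 9 (9)
247 ÷ 16 = 15 remainder 7 (7)
15 ÷ 16 = 0 remainder 15 (F)
Reading remainders bottom-up:
= 0xF797


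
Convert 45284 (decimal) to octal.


Divide by 8 repeatedly:
45284 ÷ 8 = 5660 remainder 4
5660 ÷ 8 = 707 remainder 4
707 ÷ 8 = 88 remainder 3
88 ÷ 8 = 11 remainder 0
11 ÷ 8 = 1 remainder 3
1 ÷ 8 = 0 remainder 1
Reading remainders bottom-up:
= 0o130344


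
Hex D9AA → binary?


Each hex digit → 4 binary bits:
  D = 1101
  9 = 1001
  A = 1010
  A = 1010
Concatenate: 1101 1001 1010 1010
= 1101100110101010


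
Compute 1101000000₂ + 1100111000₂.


Align and add column by column (LSB to MSB, carry propagating):
  01101000000
+ 01100111000
  -----------
  col 0: 0 + 0 + 0 (carry in) = 0 → bit 0, carry out 0
  col 1: 0 + 0 + 0 (carry in) = 0 → bit 0, carry out 0
  col 2: 0 + 0 + 0 (carry in) = 0 → bit 0, carry out 0
  col 3: 0 + 1 + 0 (carry in) = 1 → bit 1, carry out 0
  col 4: 0 + 1 + 0 (carry in) = 1 → bit 1, carry out 0
  col 5: 0 + 1 + 0 (carry in) = 1 → bit 1, carry out 0
  col 6: 1 + 0 + 0 (carry in) = 1 → bit 1, carry out 0
  col 7: 0 + 0 + 0 (carry in) = 0 → bit 0, carry out 0
  col 8: 1 + 1 + 0 (carry in) = 2 → bit 0, carry out 1
  col 9: 1 + 1 + 1 (carry in) = 3 → bit 1, carry out 1
  col 10: 0 + 0 + 1 (carry in) = 1 → bit 1, carry out 0
Reading bits MSB→LSB: 11001111000
Strip leading zeros: 11001111000
= 11001111000


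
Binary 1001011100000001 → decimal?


Positional values:
Bit 0: 1 × 2^0 = 1
Bit 8: 1 × 2^8 = 256
Bit 9: 1 × 2^9 = 512
Bit 10: 1 × 2^10 = 1024
Bit 12: 1 × 2^12 = 4096
Bit 15: 1 × 2^15 = 32768
Sum = 1 + 256 + 512 + 1024 + 4096 + 32768
= 38657


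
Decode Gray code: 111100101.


Gray code: 111100101
MSB stays the same: 1
Each subsequent bit = prev_binary XOR current_gray:
  B[1] = 1 XOR 1 = 0
  B[2] = 0 XOR 1 = 1
  B[3] = 1 XOR 1 = 0
  B[4] = 0 XOR 0 = 0
  B[5] = 0 XOR 0 = 0
  B[6] = 0 XOR 1 = 1
  B[7] = 1 XOR 0 = 1
  B[8] = 1 XOR 1 = 0
= 101000110 (326 decimal)


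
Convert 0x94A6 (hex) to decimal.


Positional values:
Position 0: 6 × 16^0 = 6 × 1 = 6
Position 1: A × 16^1 = 10 × 16 = 160
Position 2: 4 × 16^2 = 4 × 256 = 1024
Position 3: 9 × 16^3 = 9 × 4096 = 36864
Sum = 6 + 160 + 1024 + 36864
= 38054


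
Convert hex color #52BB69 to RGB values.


Hex: #52BB69
R = 52₁₆ = 82
G = BB₁₆ = 187
B = 69₁₆ = 105
= RGB(82, 187, 105)


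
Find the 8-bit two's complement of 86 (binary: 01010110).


Original: 01010110
Step 1 - Invert all bits: 10101001
Step 2 - Add 1: 10101001 + 1
= 10101010 (represents -86)


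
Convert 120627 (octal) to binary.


Each octal digit → 3 binary bits:
  1 = 001
  2 = 010
  0 = 000
  6 = 110
  2 = 010
  7 = 111
Concatenate: 001 010 000 110 010 111
= 001010000110010111


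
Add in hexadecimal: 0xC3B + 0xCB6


Align and add column by column (LSB to MSB, each column mod 16 with carry):
  0C3B
+ 0CB6
  ----
  col 0: B(11) + 6(6) + 0 (carry in) = 17 → 1(1), carry out 1
  col 1: 3(3) + B(11) + 1 (carry in) = 15 → F(15), carry out 0
  col 2: C(12) + C(12) + 0 (carry in) = 24 → 8(8), carry out 1
  col 3: 0(0) + 0(0) + 1 (carry in) = 1 → 1(1), carry out 0
Reading digits MSB→LSB: 18F1
Strip leading zeros: 18F1
= 0x18F1


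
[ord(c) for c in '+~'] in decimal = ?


String: '+~'  (2 characters)
Per-character ASCII lookup:
  '+': special character: '+' = 43
  '~': special character: '~' = 126
= 43 126


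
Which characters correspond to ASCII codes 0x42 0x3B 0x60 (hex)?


Codes (hex): 0x42 0x3B 0x60
Per-code ASCII lookup:
  0x42 = 66  (range 65-90: uppercase, 66 - 65 = 1) → 'B'
  0x3B = 59  (special character) → ';'
  0x60 = 96  (special character) → '`'
= 'B;`'


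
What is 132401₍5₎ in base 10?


Positional values (base 5):
  1 × 5^0 = 1 × 1 = 1
  0 × 5^1 = 0 × 5 = 0
  4 × 5^2 = 4 × 25 = 100
  2 × 5^3 = 2 × 125 = 250
  3 × 5^4 = 3 × 625 = 1875
  1 × 5^5 = 1 × 3125 = 3125
Sum = 1 + 0 + 100 + 250 + 1875 + 3125
= 5351


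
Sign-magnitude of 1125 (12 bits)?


Sign bit: 0 (positive)
Magnitude: 1125 = 10001100101
= 010001100101


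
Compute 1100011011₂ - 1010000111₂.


Align and subtract column by column (LSB to MSB, borrowing when needed):
  1100011011
- 1010000111
  ----------
  col 0: (1 - 0 borrow-in) - 1 → 1 - 1 = 0, borrow out 0
  col 1: (1 - 0 borrow-in) - 1 → 1 - 1 = 0, borrow out 0
  col 2: (0 - 0 borrow-in) - 1 → borrow from next column: (0+2) - 1 = 1, borrow out 1
  col 3: (1 - 1 borrow-in) - 0 → 0 - 0 = 0, borrow out 0
  col 4: (1 - 0 borrow-in) - 0 → 1 - 0 = 1, borrow out 0
  col 5: (0 - 0 borrow-in) - 0 → 0 - 0 = 0, borrow out 0
  col 6: (0 - 0 borrow-in) - 0 → 0 - 0 = 0, borrow out 0
  col 7: (0 - 0 borrow-in) - 1 → borrow from next column: (0+2) - 1 = 1, borrow out 1
  col 8: (1 - 1 borrow-in) - 0 → 0 - 0 = 0, borrow out 0
  col 9: (1 - 0 borrow-in) - 1 → 1 - 1 = 0, borrow out 0
Reading bits MSB→LSB: 0010010100
Strip leading zeros: 10010100
= 10010100


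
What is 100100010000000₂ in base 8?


Group into 3-bit groups: 100100010000000
  100 = 4
  100 = 4
  010 = 2
  000 = 0
  000 = 0
= 0o44200


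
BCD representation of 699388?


Each digit → 4-bit binary:
  6 → 0110
  9 → 1001
  9 → 1001
  3 → 0011
  8 → 1000
  8 → 1000
= 0110 1001 1001 0011 1000 1000


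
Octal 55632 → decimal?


Positional values:
Position 0: 2 × 8^0 = 2
Position 1: 3 × 8^1 = 24
Position 2: 6 × 8^2 = 384
Position 3: 5 × 8^3 = 2560
Position 4: 5 × 8^4 = 20480
Sum = 2 + 24 + 384 + 2560 + 20480
= 23450


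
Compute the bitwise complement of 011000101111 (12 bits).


Original: 011000101111
Invert all bits:
  bit 0: 0 → 1
  bit 1: 1 → 0
  bit 2: 1 → 0
  bit 3: 0 → 1
  bit 4: 0 → 1
  bit 5: 0 → 1
  bit 6: 1 → 0
  bit 7: 0 → 1
  bit 8: 1 → 0
  bit 9: 1 → 0
  bit 10: 1 → 0
  bit 11: 1 → 0
= 100111010000


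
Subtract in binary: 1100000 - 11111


Align and subtract column by column (LSB to MSB, borrowing when needed):
  1100000
- 0011111
  -------
  col 0: (0 - 0 borrow-in) - 1 → borrow from next column: (0+2) - 1 = 1, borrow out 1
  col 1: (0 - 1 borrow-in) - 1 → borrow from next column: (-1+2) - 1 = 0, borrow out 1
  col 2: (0 - 1 borrow-in) - 1 → borrow from next column: (-1+2) - 1 = 0, borrow out 1
  col 3: (0 - 1 borrow-in) - 1 → borrow from next column: (-1+2) - 1 = 0, borrow out 1
  col 4: (0 - 1 borrow-in) - 1 → borrow from next column: (-1+2) - 1 = 0, borrow out 1
  col 5: (1 - 1 borrow-in) - 0 → 0 - 0 = 0, borrow out 0
  col 6: (1 - 0 borrow-in) - 0 → 1 - 0 = 1, borrow out 0
Reading bits MSB→LSB: 1000001
Strip leading zeros: 1000001
= 1000001


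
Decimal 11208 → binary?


Divide by 2 repeatedly:
11208 ÷ 2 = 5604 remainder 0
5604 ÷ 2 = 2802 remainder 0
2802 ÷ 2 = 1401 remainder 0
1401 ÷ 2 = 700 remainder 1
700 ÷ 2 = 350 remainder 0
350 ÷ 2 = 175 remainder 0
175 ÷ 2 = 87 remainder 1
87 ÷ 2 = 43 remainder 1
43 ÷ 2 = 21 remainder 1
21 ÷ 2 = 10 remainder 1
10 ÷ 2 = 5 remainder 0
5 ÷ 2 = 2 remainder 1
2 ÷ 2 = 1 remainder 0
1 ÷ 2 = 0 remainder 1
Reading remainders bottom-up:
= 10101111001000


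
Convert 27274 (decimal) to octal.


Divide by 8 repeatedly:
27274 ÷ 8 = 3409 remainder 2
3409 ÷ 8 = 426 remainder 1
426 ÷ 8 = 53 remainder 2
53 ÷ 8 = 6 remainder 5
6 ÷ 8 = 0 remainder 6
Reading remainders bottom-up:
= 0o65212


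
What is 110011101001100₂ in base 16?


Group into 4-bit nibbles: 0110011101001100
  0110 = 6
  0111 = 7
  0100 = 4
  1100 = C
= 0x674C


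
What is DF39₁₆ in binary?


Each hex digit → 4 binary bits:
  D = 1101
  F = 1111
  3 = 0011
  9 = 1001
Concatenate: 1101 1111 0011 1001
= 1101111100111001


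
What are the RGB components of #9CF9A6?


Hex: #9CF9A6
R = 9C₁₆ = 156
G = F9₁₆ = 249
B = A6₁₆ = 166
= RGB(156, 249, 166)


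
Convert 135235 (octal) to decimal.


Positional values:
Position 0: 5 × 8^0 = 5
Position 1: 3 × 8^1 = 24
Position 2: 2 × 8^2 = 128
Position 3: 5 × 8^3 = 2560
Position 4: 3 × 8^4 = 12288
Position 5: 1 × 8^5 = 32768
Sum = 5 + 24 + 128 + 2560 + 12288 + 32768
= 47773


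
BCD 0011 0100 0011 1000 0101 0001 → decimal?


Each 4-bit group → digit:
  0011 → 3
  0100 → 4
  0011 → 3
  1000 → 8
  0101 → 5
  0001 → 1
= 343851


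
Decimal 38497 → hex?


Divide by 16 repeatedly:
38497 ÷ 16 = 2406 remainder 1 (1)
2406 ÷ 16 = 150 remainder 6 (6)
150 ÷ 16 = 9 remainder 6 (6)
9 ÷ 16 = 0 remainder 9 (9)
Reading remainders bottom-up:
= 0x9661


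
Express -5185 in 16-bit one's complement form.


Original: 0001010001000001
Invert all bits:
  bit 0: 0 → 1
  bit 1: 0 → 1
  bit 2: 0 → 1
  bit 3: 1 → 0
  bit 4: 0 → 1
  bit 5: 1 → 0
  bit 6: 0 → 1
  bit 7: 0 → 1
  bit 8: 0 → 1
  bit 9: 1 → 0
  bit 10: 0 → 1
  bit 11: 0 → 1
  bit 12: 0 → 1
  bit 13: 0 → 1
  bit 14: 0 → 1
  bit 15: 1 → 0
= 1110101110111110


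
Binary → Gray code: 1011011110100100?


Binary: 1011011110100100
Gray code: G = B XOR (B >> 1)
B >> 1 = 0101101111010010
1011011110100100 XOR 0101101111010010:
  1 XOR 0 = 1
  0 XOR 1 = 1
  1 XOR 0 = 1
  1 XOR 1 = 0
  0 XOR 1 = 1
  1 XOR 0 = 1
  1 XOR 1 = 0
  1 XOR 1 = 0
  1 XOR 1 = 0
  0 XOR 1 = 1
  1 XOR 0 = 1
  0 XOR 1 = 1
  0 XOR 0 = 0
  1 XOR 0 = 1
  0 XOR 1 = 1
  0 XOR 0 = 0
= 1110110001110110


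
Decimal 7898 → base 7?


Divide by 7 repeatedly:
7898 ÷ 7 = 1128 remainder 2
1128 ÷ 7 = 161 remainder 1
161 ÷ 7 = 23 remainder 0
23 ÷ 7 = 3 remainder 2
3 ÷ 7 = 0 remainder 3
Reading remainders bottom-up:
= 32012


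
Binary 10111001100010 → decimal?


Positional values:
Bit 1: 1 × 2^1 = 2
Bit 5: 1 × 2^5 = 32
Bit 6: 1 × 2^6 = 64
Bit 9: 1 × 2^9 = 512
Bit 10: 1 × 2^10 = 1024
Bit 11: 1 × 2^11 = 2048
Bit 13: 1 × 2^13 = 8192
Sum = 2 + 32 + 64 + 512 + 1024 + 2048 + 8192
= 11874


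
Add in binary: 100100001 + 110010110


Align and add column by column (LSB to MSB, carry propagating):
  0100100001
+ 0110010110
  ----------
  col 0: 1 + 0 + 0 (carry in) = 1 → bit 1, carry out 0
  col 1: 0 + 1 + 0 (carry in) = 1 → bit 1, carry out 0
  col 2: 0 + 1 + 0 (carry in) = 1 → bit 1, carry out 0
  col 3: 0 + 0 + 0 (carry in) = 0 → bit 0, carry out 0
  col 4: 0 + 1 + 0 (carry in) = 1 → bit 1, carry out 0
  col 5: 1 + 0 + 0 (carry in) = 1 → bit 1, carry out 0
  col 6: 0 + 0 + 0 (carry in) = 0 → bit 0, carry out 0
  col 7: 0 + 1 + 0 (carry in) = 1 → bit 1, carry out 0
  col 8: 1 + 1 + 0 (carry in) = 2 → bit 0, carry out 1
  col 9: 0 + 0 + 1 (carry in) = 1 → bit 1, carry out 0
Reading bits MSB→LSB: 1010110111
Strip leading zeros: 1010110111
= 1010110111


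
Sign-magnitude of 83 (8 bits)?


Sign bit: 0 (positive)
Magnitude: 83 = 1010011
= 01010011


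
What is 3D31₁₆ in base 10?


Positional values:
Position 0: 1 × 16^0 = 1 × 1 = 1
Position 1: 3 × 16^1 = 3 × 16 = 48
Position 2: D × 16^2 = 13 × 256 = 3328
Position 3: 3 × 16^3 = 3 × 4096 = 12288
Sum = 1 + 48 + 3328 + 12288
= 15665


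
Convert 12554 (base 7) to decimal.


Positional values (base 7):
  4 × 7^0 = 4 × 1 = 4
  5 × 7^1 = 5 × 7 = 35
  5 × 7^2 = 5 × 49 = 245
  2 × 7^3 = 2 × 343 = 686
  1 × 7^4 = 1 × 2401 = 2401
Sum = 4 + 35 + 245 + 686 + 2401
= 3371


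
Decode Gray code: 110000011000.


Gray code: 110000011000
MSB stays the same: 1
Each subsequent bit = prev_binary XOR current_gray:
  B[1] = 1 XOR 1 = 0
  B[2] = 0 XOR 0 = 0
  B[3] = 0 XOR 0 = 0
  B[4] = 0 XOR 0 = 0
  B[5] = 0 XOR 0 = 0
  B[6] = 0 XOR 0 = 0
  B[7] = 0 XOR 1 = 1
  B[8] = 1 XOR 1 = 0
  B[9] = 0 XOR 0 = 0
  B[10] = 0 XOR 0 = 0
  B[11] = 0 XOR 0 = 0
= 100000010000 (2064 decimal)


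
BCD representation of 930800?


Each digit → 4-bit binary:
  9 → 1001
  3 → 0011
  0 → 0000
  8 → 1000
  0 → 0000
  0 → 0000
= 1001 0011 0000 1000 0000 0000


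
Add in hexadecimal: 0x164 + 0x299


Align and add column by column (LSB to MSB, each column mod 16 with carry):
  0164
+ 0299
  ----
  col 0: 4(4) + 9(9) + 0 (carry in) = 13 → D(13), carry out 0
  col 1: 6(6) + 9(9) + 0 (carry in) = 15 → F(15), carry out 0
  col 2: 1(1) + 2(2) + 0 (carry in) = 3 → 3(3), carry out 0
  col 3: 0(0) + 0(0) + 0 (carry in) = 0 → 0(0), carry out 0
Reading digits MSB→LSB: 03FD
Strip leading zeros: 3FD
= 0x3FD


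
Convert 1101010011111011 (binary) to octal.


Group into 3-bit groups: 001101010011111011
  001 = 1
  101 = 5
  010 = 2
  011 = 3
  111 = 7
  011 = 3
= 0o152373


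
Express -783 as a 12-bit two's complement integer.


Original: 001100001111
Step 1 - Invert all bits: 110011110000
Step 2 - Add 1: 110011110000 + 1
= 110011110001 (represents -783)


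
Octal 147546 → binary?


Each octal digit → 3 binary bits:
  1 = 001
  4 = 100
  7 = 111
  5 = 101
  4 = 100
  6 = 110
Concatenate: 001 100 111 101 100 110
= 001100111101100110


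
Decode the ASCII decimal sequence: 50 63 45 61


Codes (decimal): 50 63 45 61
Per-code ASCII lookup:
  50  (range 48-57: digits, 50 - 48 = 2) → '2'
  63  (special character) → '?'
  45  (special character) → '-'
  61  (special character) → '='
= '2?-='


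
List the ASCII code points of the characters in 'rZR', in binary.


String: 'rZR'  (3 characters)
Per-character ASCII lookup:
  'r': lowercase starts at 97: 'r' = 97 + 17 = 114 → 1110010
  'Z': uppercase starts at 65: 'Z' = 65 + 25 = 90 → 1011010
  'R': uppercase starts at 65: 'R' = 65 + 17 = 82 → 1010010
= 1110010 1011010 1010010


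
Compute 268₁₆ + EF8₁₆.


Align and add column by column (LSB to MSB, each column mod 16 with carry):
  0268
+ 0EF8
  ----
  col 0: 8(8) + 8(8) + 0 (carry in) = 16 → 0(0), carry out 1
  col 1: 6(6) + F(15) + 1 (carry in) = 22 → 6(6), carry out 1
  col 2: 2(2) + E(14) + 1 (carry in) = 17 → 1(1), carry out 1
  col 3: 0(0) + 0(0) + 1 (carry in) = 1 → 1(1), carry out 0
Reading digits MSB→LSB: 1160
Strip leading zeros: 1160
= 0x1160


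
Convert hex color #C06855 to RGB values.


Hex: #C06855
R = C0₁₆ = 192
G = 68₁₆ = 104
B = 55₁₆ = 85
= RGB(192, 104, 85)


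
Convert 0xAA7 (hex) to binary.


Each hex digit → 4 binary bits:
  A = 1010
  A = 1010
  7 = 0111
Concatenate: 1010 1010 0111
= 101010100111


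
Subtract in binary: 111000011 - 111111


Align and subtract column by column (LSB to MSB, borrowing when needed):
  111000011
- 000111111
  ---------
  col 0: (1 - 0 borrow-in) - 1 → 1 - 1 = 0, borrow out 0
  col 1: (1 - 0 borrow-in) - 1 → 1 - 1 = 0, borrow out 0
  col 2: (0 - 0 borrow-in) - 1 → borrow from next column: (0+2) - 1 = 1, borrow out 1
  col 3: (0 - 1 borrow-in) - 1 → borrow from next column: (-1+2) - 1 = 0, borrow out 1
  col 4: (0 - 1 borrow-in) - 1 → borrow from next column: (-1+2) - 1 = 0, borrow out 1
  col 5: (0 - 1 borrow-in) - 1 → borrow from next column: (-1+2) - 1 = 0, borrow out 1
  col 6: (1 - 1 borrow-in) - 0 → 0 - 0 = 0, borrow out 0
  col 7: (1 - 0 borrow-in) - 0 → 1 - 0 = 1, borrow out 0
  col 8: (1 - 0 borrow-in) - 0 → 1 - 0 = 1, borrow out 0
Reading bits MSB→LSB: 110000100
Strip leading zeros: 110000100
= 110000100


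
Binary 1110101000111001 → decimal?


Positional values:
Bit 0: 1 × 2^0 = 1
Bit 3: 1 × 2^3 = 8
Bit 4: 1 × 2^4 = 16
Bit 5: 1 × 2^5 = 32
Bit 9: 1 × 2^9 = 512
Bit 11: 1 × 2^11 = 2048
Bit 13: 1 × 2^13 = 8192
Bit 14: 1 × 2^14 = 16384
Bit 15: 1 × 2^15 = 32768
Sum = 1 + 8 + 16 + 32 + 512 + 2048 + 8192 + 16384 + 32768
= 59961


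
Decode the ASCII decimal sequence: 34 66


Codes (decimal): 34 66
Per-code ASCII lookup:
  34  (special character) → '"'
  66  (range 65-90: uppercase, 66 - 65 = 1) → 'B'
= '"B'


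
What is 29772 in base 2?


Divide by 2 repeatedly:
29772 ÷ 2 = 14886 remainder 0
14886 ÷ 2 = 7443 remainder 0
7443 ÷ 2 = 3721 remainder 1
3721 ÷ 2 = 1860 remainder 1
1860 ÷ 2 = 930 remainder 0
930 ÷ 2 = 465 remainder 0
465 ÷ 2 = 232 remainder 1
232 ÷ 2 = 116 remainder 0
116 ÷ 2 = 58 remainder 0
58 ÷ 2 = 29 remainder 0
29 ÷ 2 = 14 remainder 1
14 ÷ 2 = 7 remainder 0
7 ÷ 2 = 3 remainder 1
3 ÷ 2 = 1 remainder 1
1 ÷ 2 = 0 remainder 1
Reading remainders bottom-up:
= 111010001001100


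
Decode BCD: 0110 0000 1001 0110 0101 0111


Each 4-bit group → digit:
  0110 → 6
  0000 → 0
  1001 → 9
  0110 → 6
  0101 → 5
  0111 → 7
= 609657


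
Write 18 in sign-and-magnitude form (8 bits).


Sign bit: 0 (positive)
Magnitude: 18 = 0010010
= 00010010


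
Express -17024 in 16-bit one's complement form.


Original: 0100001010000000
Invert all bits:
  bit 0: 0 → 1
  bit 1: 1 → 0
  bit 2: 0 → 1
  bit 3: 0 → 1
  bit 4: 0 → 1
  bit 5: 0 → 1
  bit 6: 1 → 0
  bit 7: 0 → 1
  bit 8: 1 → 0
  bit 9: 0 → 1
  bit 10: 0 → 1
  bit 11: 0 → 1
  bit 12: 0 → 1
  bit 13: 0 → 1
  bit 14: 0 → 1
  bit 15: 0 → 1
= 1011110101111111


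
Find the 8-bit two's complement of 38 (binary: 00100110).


Original: 00100110
Step 1 - Invert all bits: 11011001
Step 2 - Add 1: 11011001 + 1
= 11011010 (represents -38)


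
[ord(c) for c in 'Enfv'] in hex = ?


String: 'Enfv'  (4 characters)
Per-character ASCII lookup:
  'E': uppercase starts at 65: 'E' = 65 + 4 = 69 → 0x45
  'n': lowercase starts at 97: 'n' = 97 + 13 = 110 → 0x6E
  'f': lowercase starts at 97: 'f' = 97 + 5 = 102 → 0x66
  'v': lowercase starts at 97: 'v' = 97 + 21 = 118 → 0x76
= 0x45 0x6E 0x66 0x76


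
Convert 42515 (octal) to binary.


Each octal digit → 3 binary bits:
  4 = 100
  2 = 010
  5 = 101
  1 = 001
  5 = 101
Concatenate: 100 010 101 001 101
= 100010101001101


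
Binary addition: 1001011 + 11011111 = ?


Align and add column by column (LSB to MSB, carry propagating):
  001001011
+ 011011111
  ---------
  col 0: 1 + 1 + 0 (carry in) = 2 → bit 0, carry out 1
  col 1: 1 + 1 + 1 (carry in) = 3 → bit 1, carry out 1
  col 2: 0 + 1 + 1 (carry in) = 2 → bit 0, carry out 1
  col 3: 1 + 1 + 1 (carry in) = 3 → bit 1, carry out 1
  col 4: 0 + 1 + 1 (carry in) = 2 → bit 0, carry out 1
  col 5: 0 + 0 + 1 (carry in) = 1 → bit 1, carry out 0
  col 6: 1 + 1 + 0 (carry in) = 2 → bit 0, carry out 1
  col 7: 0 + 1 + 1 (carry in) = 2 → bit 0, carry out 1
  col 8: 0 + 0 + 1 (carry in) = 1 → bit 1, carry out 0
Reading bits MSB→LSB: 100101010
Strip leading zeros: 100101010
= 100101010


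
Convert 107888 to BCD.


Each digit → 4-bit binary:
  1 → 0001
  0 → 0000
  7 → 0111
  8 → 1000
  8 → 1000
  8 → 1000
= 0001 0000 0111 1000 1000 1000


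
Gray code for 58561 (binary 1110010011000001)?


Binary: 1110010011000001
Gray code: G = B XOR (B >> 1)
B >> 1 = 0111001001100000
1110010011000001 XOR 0111001001100000:
  1 XOR 0 = 1
  1 XOR 1 = 0
  1 XOR 1 = 0
  0 XOR 1 = 1
  0 XOR 0 = 0
  1 XOR 0 = 1
  0 XOR 1 = 1
  0 XOR 0 = 0
  1 XOR 0 = 1
  1 XOR 1 = 0
  0 XOR 1 = 1
  0 XOR 0 = 0
  0 XOR 0 = 0
  0 XOR 0 = 0
  0 XOR 0 = 0
  1 XOR 0 = 1
= 1001011010100001


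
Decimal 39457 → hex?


Divide by 16 repeatedly:
39457 ÷ 16 = 2466 remainder 1 (1)
2466 ÷ 16 = 154 remainder 2 (2)
154 ÷ 16 = 9 remainder 10 (A)
9 ÷ 16 = 0 remainder 9 (9)
Reading remainders bottom-up:
= 0x9A21


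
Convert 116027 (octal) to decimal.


Positional values:
Position 0: 7 × 8^0 = 7
Position 1: 2 × 8^1 = 16
Position 2: 0 × 8^2 = 0
Position 3: 6 × 8^3 = 3072
Position 4: 1 × 8^4 = 4096
Position 5: 1 × 8^5 = 32768
Sum = 7 + 16 + 0 + 3072 + 4096 + 32768
= 39959


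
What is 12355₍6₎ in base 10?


Positional values (base 6):
  5 × 6^0 = 5 × 1 = 5
  5 × 6^1 = 5 × 6 = 30
  3 × 6^2 = 3 × 36 = 108
  2 × 6^3 = 2 × 216 = 432
  1 × 6^4 = 1 × 1296 = 1296
Sum = 5 + 30 + 108 + 432 + 1296
= 1871


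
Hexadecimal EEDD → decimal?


Positional values:
Position 0: D × 16^0 = 13 × 1 = 13
Position 1: D × 16^1 = 13 × 16 = 208
Position 2: E × 16^2 = 14 × 256 = 3584
Position 3: E × 16^3 = 14 × 4096 = 57344
Sum = 13 + 208 + 3584 + 57344
= 61149


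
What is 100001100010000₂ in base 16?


Group into 4-bit nibbles: 0100001100010000
  0100 = 4
  0011 = 3
  0001 = 1
  0000 = 0
= 0x4310


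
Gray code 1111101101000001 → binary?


Gray code: 1111101101000001
MSB stays the same: 1
Each subsequent bit = prev_binary XOR current_gray:
  B[1] = 1 XOR 1 = 0
  B[2] = 0 XOR 1 = 1
  B[3] = 1 XOR 1 = 0
  B[4] = 0 XOR 1 = 1
  B[5] = 1 XOR 0 = 1
  B[6] = 1 XOR 1 = 0
  B[7] = 0 XOR 1 = 1
  B[8] = 1 XOR 0 = 1
  B[9] = 1 XOR 1 = 0
  B[10] = 0 XOR 0 = 0
  B[11] = 0 XOR 0 = 0
  B[12] = 0 XOR 0 = 0
  B[13] = 0 XOR 0 = 0
  B[14] = 0 XOR 0 = 0
  B[15] = 0 XOR 1 = 1
= 1010110110000001 (44417 decimal)


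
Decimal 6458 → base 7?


Divide by 7 repeatedly:
6458 ÷ 7 = 922 remainder 4
922 ÷ 7 = 131 remainder 5
131 ÷ 7 = 18 remainder 5
18 ÷ 7 = 2 remainder 4
2 ÷ 7 = 0 remainder 2
Reading remainders bottom-up:
= 24554


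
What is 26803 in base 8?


Divide by 8 repeatedly:
26803 ÷ 8 = 3350 remainder 3
3350 ÷ 8 = 418 remainder 6
418 ÷ 8 = 52 remainder 2
52 ÷ 8 = 6 remainder 4
6 ÷ 8 = 0 remainder 6
Reading remainders bottom-up:
= 0o64263


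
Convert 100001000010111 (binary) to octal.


Group into 3-bit groups: 100001000010111
  100 = 4
  001 = 1
  000 = 0
  010 = 2
  111 = 7
= 0o41027


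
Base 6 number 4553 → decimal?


Positional values (base 6):
  3 × 6^0 = 3 × 1 = 3
  5 × 6^1 = 5 × 6 = 30
  5 × 6^2 = 5 × 36 = 180
  4 × 6^3 = 4 × 216 = 864
Sum = 3 + 30 + 180 + 864
= 1077


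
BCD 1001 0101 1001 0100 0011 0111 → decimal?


Each 4-bit group → digit:
  1001 → 9
  0101 → 5
  1001 → 9
  0100 → 4
  0011 → 3
  0111 → 7
= 959437


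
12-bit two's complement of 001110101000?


Original: 001110101000
Step 1 - Invert all bits: 110001010111
Step 2 - Add 1: 110001010111 + 1
= 110001011000 (represents -936)


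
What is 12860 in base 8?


Divide by 8 repeatedly:
12860 ÷ 8 = 1607 remainder 4
1607 ÷ 8 = 200 remainder 7
200 ÷ 8 = 25 remainder 0
25 ÷ 8 = 3 remainder 1
3 ÷ 8 = 0 remainder 3
Reading remainders bottom-up:
= 0o31074


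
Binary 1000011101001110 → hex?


Group into 4-bit nibbles: 1000011101001110
  1000 = 8
  0111 = 7
  0100 = 4
  1110 = E
= 0x874E


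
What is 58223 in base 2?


Divide by 2 repeatedly:
58223 ÷ 2 = 29111 remainder 1
29111 ÷ 2 = 14555 remainder 1
14555 ÷ 2 = 7277 remainder 1
7277 ÷ 2 = 3638 remainder 1
3638 ÷ 2 = 1819 remainder 0
1819 ÷ 2 = 909 remainder 1
909 ÷ 2 = 454 remainder 1
454 ÷ 2 = 227 remainder 0
227 ÷ 2 = 113 remainder 1
113 ÷ 2 = 56 remainder 1
56 ÷ 2 = 28 remainder 0
28 ÷ 2 = 14 remainder 0
14 ÷ 2 = 7 remainder 0
7 ÷ 2 = 3 remainder 1
3 ÷ 2 = 1 remainder 1
1 ÷ 2 = 0 remainder 1
Reading remainders bottom-up:
= 1110001101101111


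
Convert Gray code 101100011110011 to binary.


Gray code: 101100011110011
MSB stays the same: 1
Each subsequent bit = prev_binary XOR current_gray:
  B[1] = 1 XOR 0 = 1
  B[2] = 1 XOR 1 = 0
  B[3] = 0 XOR 1 = 1
  B[4] = 1 XOR 0 = 1
  B[5] = 1 XOR 0 = 1
  B[6] = 1 XOR 0 = 1
  B[7] = 1 XOR 1 = 0
  B[8] = 0 XOR 1 = 1
  B[9] = 1 XOR 1 = 0
  B[10] = 0 XOR 1 = 1
  B[11] = 1 XOR 0 = 1
  B[12] = 1 XOR 0 = 1
  B[13] = 1 XOR 1 = 0
  B[14] = 0 XOR 1 = 1
= 110111101011101 (28509 decimal)


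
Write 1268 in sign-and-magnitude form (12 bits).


Sign bit: 0 (positive)
Magnitude: 1268 = 10011110100
= 010011110100


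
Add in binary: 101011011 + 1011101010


Align and add column by column (LSB to MSB, carry propagating):
  00101011011
+ 01011101010
  -----------
  col 0: 1 + 0 + 0 (carry in) = 1 → bit 1, carry out 0
  col 1: 1 + 1 + 0 (carry in) = 2 → bit 0, carry out 1
  col 2: 0 + 0 + 1 (carry in) = 1 → bit 1, carry out 0
  col 3: 1 + 1 + 0 (carry in) = 2 → bit 0, carry out 1
  col 4: 1 + 0 + 1 (carry in) = 2 → bit 0, carry out 1
  col 5: 0 + 1 + 1 (carry in) = 2 → bit 0, carry out 1
  col 6: 1 + 1 + 1 (carry in) = 3 → bit 1, carry out 1
  col 7: 0 + 1 + 1 (carry in) = 2 → bit 0, carry out 1
  col 8: 1 + 0 + 1 (carry in) = 2 → bit 0, carry out 1
  col 9: 0 + 1 + 1 (carry in) = 2 → bit 0, carry out 1
  col 10: 0 + 0 + 1 (carry in) = 1 → bit 1, carry out 0
Reading bits MSB→LSB: 10001000101
Strip leading zeros: 10001000101
= 10001000101


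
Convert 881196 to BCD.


Each digit → 4-bit binary:
  8 → 1000
  8 → 1000
  1 → 0001
  1 → 0001
  9 → 1001
  6 → 0110
= 1000 1000 0001 0001 1001 0110


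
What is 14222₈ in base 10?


Positional values:
Position 0: 2 × 8^0 = 2
Position 1: 2 × 8^1 = 16
Position 2: 2 × 8^2 = 128
Position 3: 4 × 8^3 = 2048
Position 4: 1 × 8^4 = 4096
Sum = 2 + 16 + 128 + 2048 + 4096
= 6290


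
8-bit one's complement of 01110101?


Original: 01110101
Invert all bits:
  bit 0: 0 → 1
  bit 1: 1 → 0
  bit 2: 1 → 0
  bit 3: 1 → 0
  bit 4: 0 → 1
  bit 5: 1 → 0
  bit 6: 0 → 1
  bit 7: 1 → 0
= 10001010


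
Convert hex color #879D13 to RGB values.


Hex: #879D13
R = 87₁₆ = 135
G = 9D₁₆ = 157
B = 13₁₆ = 19
= RGB(135, 157, 19)


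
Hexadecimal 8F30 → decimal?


Positional values:
Position 0: 0 × 16^0 = 0 × 1 = 0
Position 1: 3 × 16^1 = 3 × 16 = 48
Position 2: F × 16^2 = 15 × 256 = 3840
Position 3: 8 × 16^3 = 8 × 4096 = 32768
Sum = 0 + 48 + 3840 + 32768
= 36656


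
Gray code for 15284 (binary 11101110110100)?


Binary: 11101110110100
Gray code: G = B XOR (B >> 1)
B >> 1 = 01110111011010
11101110110100 XOR 01110111011010:
  1 XOR 0 = 1
  1 XOR 1 = 0
  1 XOR 1 = 0
  0 XOR 1 = 1
  1 XOR 0 = 1
  1 XOR 1 = 0
  1 XOR 1 = 0
  0 XOR 1 = 1
  1 XOR 0 = 1
  1 XOR 1 = 0
  0 XOR 1 = 1
  1 XOR 0 = 1
  0 XOR 1 = 1
  0 XOR 0 = 0
= 10011001101110


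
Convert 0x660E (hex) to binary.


Each hex digit → 4 binary bits:
  6 = 0110
  6 = 0110
  0 = 0000
  E = 1110
Concatenate: 0110 0110 0000 1110
= 0110011000001110


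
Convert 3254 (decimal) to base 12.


Divide by 12 repeatedly:
3254 ÷ 12 = 271 remainder 2
271 ÷ 12 = 22 remainder 7
22 ÷ 12 = 1 remainder 10
1 ÷ 12 = 0 remainder 1
Reading remainders bottom-up:
= 1A72


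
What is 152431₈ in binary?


Each octal digit → 3 binary bits:
  1 = 001
  5 = 101
  2 = 010
  4 = 100
  3 = 011
  1 = 001
Concatenate: 001 101 010 100 011 001
= 001101010100011001
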